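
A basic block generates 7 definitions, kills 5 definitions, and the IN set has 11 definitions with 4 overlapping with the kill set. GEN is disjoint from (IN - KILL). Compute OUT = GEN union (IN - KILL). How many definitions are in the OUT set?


IN - KILL: 11 - 4 = 7 surviving definitions
OUT = GEN + surviving = 7 + 7 = 14

14


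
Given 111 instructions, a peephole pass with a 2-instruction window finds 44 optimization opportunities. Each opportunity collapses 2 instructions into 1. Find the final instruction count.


Each match removes 1 instructions.
Total removed = 44 * 1 = 44
Remaining = 111 - 44 = 67

67


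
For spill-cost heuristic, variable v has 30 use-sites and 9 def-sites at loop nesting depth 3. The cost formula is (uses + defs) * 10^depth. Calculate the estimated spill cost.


uses + defs = 30 + 9 = 39
10^3 = 1000
Spill cost = 39 * 1000 = 39000

39000


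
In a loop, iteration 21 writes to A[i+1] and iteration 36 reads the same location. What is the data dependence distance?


Distance = read iteration - write iteration
= 36 - 21 = 15

15


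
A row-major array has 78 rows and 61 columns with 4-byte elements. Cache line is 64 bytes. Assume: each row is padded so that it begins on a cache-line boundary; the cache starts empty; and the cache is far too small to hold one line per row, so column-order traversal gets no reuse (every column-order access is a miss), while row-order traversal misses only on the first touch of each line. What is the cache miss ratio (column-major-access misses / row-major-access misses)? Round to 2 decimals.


Each row occupies 61 * 4 = 244 bytes and starts on a line boundary, so it spans ceil(244 / 64) = 4 cache lines.
Row-major traversal misses (one per line touched): 78 * ceil(61 * 4 / 64) = 312
Column-major traversal misses (no reuse, every access misses): 78 * 61 = 4758
Ratio = 4758 / 312 = 15.25

15.25


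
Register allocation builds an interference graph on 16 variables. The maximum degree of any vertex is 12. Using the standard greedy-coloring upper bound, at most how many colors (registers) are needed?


Greedy coloring never needs more than (max_degree + 1) colors: when coloring a vertex, at most max_degree neighbors are already colored.
Upper bound = 12 + 1 = 13

13


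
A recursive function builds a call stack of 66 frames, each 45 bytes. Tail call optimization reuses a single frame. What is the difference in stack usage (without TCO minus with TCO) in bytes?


Without TCO: 66 * 45 = 2970 bytes
With TCO: reuse 1 frame = 45 bytes
Savings = 2970 - 45 = 2925

2925


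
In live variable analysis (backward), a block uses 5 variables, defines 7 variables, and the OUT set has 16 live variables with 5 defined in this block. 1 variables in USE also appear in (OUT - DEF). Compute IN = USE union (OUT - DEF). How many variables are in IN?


OUT - DEF: 16 - 5 = 11
|IN| = |USE| + |OUT - DEF| - |USE ∩ (OUT - DEF)| = 5 + 11 - 1 = 15

15


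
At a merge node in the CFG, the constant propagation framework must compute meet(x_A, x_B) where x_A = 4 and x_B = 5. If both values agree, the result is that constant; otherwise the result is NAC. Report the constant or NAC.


Meet operation: if both paths give the same constant, result is that constant; if they differ, result is NAC (not-a-constant).
Path A: 4, Path B: 5 -> differ
Result: not-a-constant -> NAC

NAC


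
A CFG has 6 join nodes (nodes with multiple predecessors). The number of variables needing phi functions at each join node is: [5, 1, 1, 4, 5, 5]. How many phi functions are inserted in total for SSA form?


Total phi functions = sum of phi functions at each join node
= 5 + 1 + 1 + 4 + 5 + 5 = 21

21


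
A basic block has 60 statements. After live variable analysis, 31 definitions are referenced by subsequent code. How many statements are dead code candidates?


Dead code = total statements - live definitions
= 60 - 31 = 29

29


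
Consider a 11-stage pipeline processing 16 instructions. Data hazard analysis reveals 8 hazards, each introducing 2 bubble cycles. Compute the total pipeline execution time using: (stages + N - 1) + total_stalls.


Base cycles = 11 + 16 - 1 = 26
Total stalls = 8 * 2 = 16
Total = 26 + 16 = 42

42


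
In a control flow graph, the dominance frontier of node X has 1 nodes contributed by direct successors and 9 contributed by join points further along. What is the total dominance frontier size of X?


DF(X) = direct successor contributions + join point contributions
= 1 + 9 = 10

10


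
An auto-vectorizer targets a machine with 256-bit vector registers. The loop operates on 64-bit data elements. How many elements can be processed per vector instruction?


Width = SIMD bits / data type bits
= 256 / 64 = 4

4


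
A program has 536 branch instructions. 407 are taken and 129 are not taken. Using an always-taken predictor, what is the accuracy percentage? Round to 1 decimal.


Predictor: always-taken
Correct predictions = 407
Accuracy = 407 / 536 * 100 = 75.9%

75.9


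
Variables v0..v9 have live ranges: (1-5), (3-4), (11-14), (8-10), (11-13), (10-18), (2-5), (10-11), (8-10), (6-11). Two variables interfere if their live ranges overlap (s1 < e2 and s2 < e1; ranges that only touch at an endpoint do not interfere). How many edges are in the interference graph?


Check all pairs for overlapping intervals.
Two intervals (s1,e1) and (s2,e2) overlap if s1 < e2 and s2 < e1.
v0 (1-5) vs v1..v9: overlaps v1, v6 -> 2
v1 (3-4) vs v2..v9: overlaps v6 -> 1
v2 (11-14) vs v3..v9: overlaps v4, v5 -> 2
v3 (8-10) vs v4..v9: overlaps v8, v9 -> 2
v4 (11-13) vs v5..v9: overlaps v5 -> 1
v5 (10-18) vs v6..v9: overlaps v7, v9 -> 2
v6 (2-5) vs v7..v9: overlaps none -> 0
v7 (10-11) vs v8..v9: overlaps v9 -> 1
v8 (8-10) vs v9: overlaps v9 -> 1
Total overlapping pairs = 2 + 1 + 2 + 2 + 1 + 2 + 0 + 1 + 1 = 12

12


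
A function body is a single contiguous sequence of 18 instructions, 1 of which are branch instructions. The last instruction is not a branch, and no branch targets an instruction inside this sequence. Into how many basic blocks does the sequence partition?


With no in-sequence branch targets, the leaders are the first instruction plus the instruction after each branch.
Number of basic blocks = branches + 1
= 1 + 1 = 2

2


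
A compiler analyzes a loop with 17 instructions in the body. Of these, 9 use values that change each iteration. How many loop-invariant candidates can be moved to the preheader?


Invariant candidates = total - loop-dependent
= 17 - 9 = 8

8


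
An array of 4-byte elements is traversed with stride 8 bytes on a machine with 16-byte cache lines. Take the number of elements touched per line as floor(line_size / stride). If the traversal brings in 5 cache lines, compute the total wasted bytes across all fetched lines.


Elements per line = floor(16 / 8) = 2
Bytes used per line = 2 * 4 = 8
Wasted per line = 16 - 8 = 8
Total wasted = 8 * 5 = 40

40


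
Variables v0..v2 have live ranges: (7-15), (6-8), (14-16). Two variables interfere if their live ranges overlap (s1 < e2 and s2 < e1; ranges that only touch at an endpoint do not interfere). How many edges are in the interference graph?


Check all pairs for overlapping intervals.
Two intervals (s1,e1) and (s2,e2) overlap if s1 < e2 and s2 < e1.
v0 (7-15) vs v1..v2: overlaps v1, v2 -> 2
v1 (6-8) vs v2: overlaps none -> 0
Total overlapping pairs = 2 + 0 = 2

2


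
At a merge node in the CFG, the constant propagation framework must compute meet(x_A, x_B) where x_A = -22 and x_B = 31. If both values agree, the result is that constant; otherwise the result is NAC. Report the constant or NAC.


Meet operation: if both paths give the same constant, result is that constant; if they differ, result is NAC (not-a-constant).
Path A: -22, Path B: 31 -> differ
Result: not-a-constant -> NAC

NAC


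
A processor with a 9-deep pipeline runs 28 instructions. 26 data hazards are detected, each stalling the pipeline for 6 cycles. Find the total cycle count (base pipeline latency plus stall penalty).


Base cycles = 9 + 28 - 1 = 36
Total stalls = 26 * 6 = 156
Total = 36 + 156 = 192

192


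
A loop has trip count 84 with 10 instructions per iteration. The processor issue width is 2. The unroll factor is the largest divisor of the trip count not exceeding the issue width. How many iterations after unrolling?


Largest divisor of 84 <= 2 is 2
New iterations = 84 / 2 = 42

42


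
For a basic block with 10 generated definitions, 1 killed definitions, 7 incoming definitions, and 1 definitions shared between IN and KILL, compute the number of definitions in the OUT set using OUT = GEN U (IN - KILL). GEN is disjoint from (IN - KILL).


IN - KILL: 7 - 1 = 6 surviving definitions
OUT = GEN + surviving = 10 + 6 = 16

16


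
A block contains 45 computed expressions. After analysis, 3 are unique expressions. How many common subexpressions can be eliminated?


CSE count = total expressions - unique expressions
= 45 - 3 = 42

42


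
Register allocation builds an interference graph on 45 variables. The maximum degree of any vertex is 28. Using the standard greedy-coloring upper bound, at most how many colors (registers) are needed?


Greedy coloring never needs more than (max_degree + 1) colors: when coloring a vertex, at most max_degree neighbors are already colored.
Upper bound = 28 + 1 = 29

29


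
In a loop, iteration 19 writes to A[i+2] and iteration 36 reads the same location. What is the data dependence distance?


Distance = read iteration - write iteration
= 36 - 19 = 17

17


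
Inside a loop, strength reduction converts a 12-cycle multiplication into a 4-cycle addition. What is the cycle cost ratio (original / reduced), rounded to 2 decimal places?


Ratio = mult_cost / add_cost = 12 / 4 = 3.0

3.0


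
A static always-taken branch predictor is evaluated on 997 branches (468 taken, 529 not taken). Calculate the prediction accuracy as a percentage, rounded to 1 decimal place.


Predictor: always-taken
Correct predictions = 468
Accuracy = 468 / 997 * 100 = 46.9%

46.9


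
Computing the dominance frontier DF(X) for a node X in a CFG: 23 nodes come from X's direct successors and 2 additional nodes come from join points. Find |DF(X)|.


DF(X) = direct successor contributions + join point contributions
= 23 + 2 = 25

25


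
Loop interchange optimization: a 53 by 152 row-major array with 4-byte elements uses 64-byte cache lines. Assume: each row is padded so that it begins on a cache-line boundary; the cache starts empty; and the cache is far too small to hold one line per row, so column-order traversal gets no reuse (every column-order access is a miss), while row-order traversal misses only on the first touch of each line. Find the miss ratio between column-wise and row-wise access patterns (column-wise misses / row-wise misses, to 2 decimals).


Each row occupies 152 * 4 = 608 bytes and starts on a line boundary, so it spans ceil(608 / 64) = 10 cache lines.
Row-major traversal misses (one per line touched): 53 * ceil(152 * 4 / 64) = 530
Column-major traversal misses (no reuse, every access misses): 53 * 152 = 8056
Ratio = 8056 / 530 = 15.2

15.2


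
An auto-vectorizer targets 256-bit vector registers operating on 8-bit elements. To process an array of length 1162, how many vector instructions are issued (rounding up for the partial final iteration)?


Width = 256 / 8 = 32 elements per vector op
Iterations = ceil(1162 / 32) = 37

37


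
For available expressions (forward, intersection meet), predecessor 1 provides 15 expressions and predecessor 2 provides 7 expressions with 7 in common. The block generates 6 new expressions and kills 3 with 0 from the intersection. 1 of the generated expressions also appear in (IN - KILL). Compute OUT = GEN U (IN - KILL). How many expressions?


IN = intersection of predecessors = 7
IN - KILL = 7 - 0 = 7
|OUT| = |GEN| + |IN - KILL| - |GEN ∩ (IN - KILL)| = 6 + 7 - 1 = 12

12


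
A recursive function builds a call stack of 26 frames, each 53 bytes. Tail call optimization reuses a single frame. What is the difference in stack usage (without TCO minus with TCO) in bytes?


Without TCO: 26 * 53 = 1378 bytes
With TCO: reuse 1 frame = 53 bytes
Savings = 1378 - 53 = 1325

1325


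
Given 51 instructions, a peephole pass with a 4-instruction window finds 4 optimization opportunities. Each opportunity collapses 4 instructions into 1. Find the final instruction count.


Each match removes 3 instructions.
Total removed = 4 * 3 = 12
Remaining = 51 - 12 = 39

39


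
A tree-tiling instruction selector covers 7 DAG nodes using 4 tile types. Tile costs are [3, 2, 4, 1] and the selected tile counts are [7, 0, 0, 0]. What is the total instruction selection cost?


Total cost = sum(count_i * cost_i)
= 7*3 + 0*2 + 0*4 + 0*1
= 21

21


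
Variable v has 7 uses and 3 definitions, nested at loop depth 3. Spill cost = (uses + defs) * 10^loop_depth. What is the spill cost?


uses + defs = 7 + 3 = 10
10^3 = 1000
Spill cost = 10 * 1000 = 10000

10000


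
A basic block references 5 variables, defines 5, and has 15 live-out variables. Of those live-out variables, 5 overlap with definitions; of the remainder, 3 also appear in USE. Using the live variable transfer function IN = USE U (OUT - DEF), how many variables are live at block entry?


OUT - DEF: 15 - 5 = 10
|IN| = |USE| + |OUT - DEF| - |USE ∩ (OUT - DEF)| = 5 + 10 - 3 = 12

12


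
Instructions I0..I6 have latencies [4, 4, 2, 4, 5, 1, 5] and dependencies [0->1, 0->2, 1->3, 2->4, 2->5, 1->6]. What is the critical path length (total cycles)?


Compute longest path through dependency graph: dist(Ik) = max over predecessors of dist + latency(Ik).
dist(I0) = latency 4 = 4
dist(I1) = dist(I0) + 4 = 4 + 4 = 8
dist(I2) = dist(I0) + 2 = 4 + 2 = 6
dist(I3) = dist(I1) + 4 = 8 + 4 = 12
dist(I4) = dist(I2) + 5 = 6 + 5 = 11
dist(I5) = dist(I2) + 1 = 6 + 1 = 7
dist(I6) = dist(I1) + 5 = 8 + 5 = 13
Critical path = max dist = 13

13


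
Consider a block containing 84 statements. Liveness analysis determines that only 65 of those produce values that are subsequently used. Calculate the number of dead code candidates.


Dead code = total statements - live definitions
= 84 - 65 = 19

19


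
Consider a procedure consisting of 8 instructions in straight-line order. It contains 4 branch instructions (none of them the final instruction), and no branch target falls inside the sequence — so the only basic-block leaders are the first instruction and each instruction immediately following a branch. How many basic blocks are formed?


With no in-sequence branch targets, the leaders are the first instruction plus the instruction after each branch.
Number of basic blocks = branches + 1
= 4 + 1 = 5

5


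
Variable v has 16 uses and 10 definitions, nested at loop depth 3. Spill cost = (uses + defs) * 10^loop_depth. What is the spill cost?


uses + defs = 16 + 10 = 26
10^3 = 1000
Spill cost = 26 * 1000 = 26000

26000


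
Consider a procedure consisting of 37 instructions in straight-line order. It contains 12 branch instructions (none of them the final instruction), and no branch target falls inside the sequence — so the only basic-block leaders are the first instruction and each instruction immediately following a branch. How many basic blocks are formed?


With no in-sequence branch targets, the leaders are the first instruction plus the instruction after each branch.
Number of basic blocks = branches + 1
= 12 + 1 = 13

13


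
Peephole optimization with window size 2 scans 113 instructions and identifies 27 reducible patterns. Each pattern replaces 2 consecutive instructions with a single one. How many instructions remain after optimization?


Each match removes 1 instructions.
Total removed = 27 * 1 = 27
Remaining = 113 - 27 = 86

86


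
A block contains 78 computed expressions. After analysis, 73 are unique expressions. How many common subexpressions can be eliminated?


CSE count = total expressions - unique expressions
= 78 - 73 = 5

5


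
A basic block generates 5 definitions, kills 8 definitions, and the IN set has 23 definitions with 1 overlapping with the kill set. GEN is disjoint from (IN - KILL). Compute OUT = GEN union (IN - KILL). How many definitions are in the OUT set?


IN - KILL: 23 - 1 = 22 surviving definitions
OUT = GEN + surviving = 5 + 22 = 27

27


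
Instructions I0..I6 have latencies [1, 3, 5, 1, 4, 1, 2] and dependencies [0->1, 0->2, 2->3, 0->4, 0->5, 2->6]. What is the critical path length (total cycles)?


Compute longest path through dependency graph: dist(Ik) = max over predecessors of dist + latency(Ik).
dist(I0) = latency 1 = 1
dist(I1) = dist(I0) + 3 = 1 + 3 = 4
dist(I2) = dist(I0) + 5 = 1 + 5 = 6
dist(I3) = dist(I2) + 1 = 6 + 1 = 7
dist(I4) = dist(I0) + 4 = 1 + 4 = 5
dist(I5) = dist(I0) + 1 = 1 + 1 = 2
dist(I6) = dist(I2) + 2 = 6 + 2 = 8
Critical path = max dist = 8

8


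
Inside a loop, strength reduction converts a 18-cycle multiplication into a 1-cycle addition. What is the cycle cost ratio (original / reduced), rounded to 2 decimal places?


Ratio = mult_cost / add_cost = 18 / 1 = 18.0

18.0


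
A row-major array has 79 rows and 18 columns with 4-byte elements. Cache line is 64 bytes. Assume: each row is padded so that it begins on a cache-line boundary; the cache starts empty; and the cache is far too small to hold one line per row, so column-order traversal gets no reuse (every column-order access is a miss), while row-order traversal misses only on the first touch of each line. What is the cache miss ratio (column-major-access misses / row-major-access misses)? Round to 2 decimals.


Each row occupies 18 * 4 = 72 bytes and starts on a line boundary, so it spans ceil(72 / 64) = 2 cache lines.
Row-major traversal misses (one per line touched): 79 * ceil(18 * 4 / 64) = 158
Column-major traversal misses (no reuse, every access misses): 79 * 18 = 1422
Ratio = 1422 / 158 = 9.0

9.0


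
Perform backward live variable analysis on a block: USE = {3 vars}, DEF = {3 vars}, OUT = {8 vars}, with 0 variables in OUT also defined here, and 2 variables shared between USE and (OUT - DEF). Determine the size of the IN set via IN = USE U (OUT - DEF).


OUT - DEF: 8 - 0 = 8
|IN| = |USE| + |OUT - DEF| - |USE ∩ (OUT - DEF)| = 3 + 8 - 2 = 9

9


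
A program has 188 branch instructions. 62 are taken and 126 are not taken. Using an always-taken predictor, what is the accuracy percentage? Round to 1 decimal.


Predictor: always-taken
Correct predictions = 62
Accuracy = 62 / 188 * 100 = 33.0%

33.0


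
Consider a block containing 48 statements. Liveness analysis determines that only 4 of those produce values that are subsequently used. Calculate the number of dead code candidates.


Dead code = total statements - live definitions
= 48 - 4 = 44

44


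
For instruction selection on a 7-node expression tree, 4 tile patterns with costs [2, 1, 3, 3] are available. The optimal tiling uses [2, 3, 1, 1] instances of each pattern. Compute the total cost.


Total cost = sum(count_i * cost_i)
= 2*2 + 3*1 + 1*3 + 1*3
= 13

13


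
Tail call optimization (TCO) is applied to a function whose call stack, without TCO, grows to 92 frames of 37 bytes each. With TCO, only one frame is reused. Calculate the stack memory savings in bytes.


Without TCO: 92 * 37 = 3404 bytes
With TCO: reuse 1 frame = 37 bytes
Savings = 3404 - 37 = 3367

3367


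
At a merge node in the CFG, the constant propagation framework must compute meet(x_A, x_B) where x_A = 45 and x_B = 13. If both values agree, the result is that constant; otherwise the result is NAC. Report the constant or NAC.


Meet operation: if both paths give the same constant, result is that constant; if they differ, result is NAC (not-a-constant).
Path A: 45, Path B: 13 -> differ
Result: not-a-constant -> NAC

NAC


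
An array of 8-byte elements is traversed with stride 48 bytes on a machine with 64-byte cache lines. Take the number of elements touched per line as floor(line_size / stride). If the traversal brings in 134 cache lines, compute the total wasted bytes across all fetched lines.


Elements per line = floor(64 / 48) = 1
Bytes used per line = 1 * 8 = 8
Wasted per line = 64 - 8 = 56
Total wasted = 56 * 134 = 7504

7504


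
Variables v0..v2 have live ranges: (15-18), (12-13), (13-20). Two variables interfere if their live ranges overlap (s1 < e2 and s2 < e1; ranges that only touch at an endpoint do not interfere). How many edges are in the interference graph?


Check all pairs for overlapping intervals.
Two intervals (s1,e1) and (s2,e2) overlap if s1 < e2 and s2 < e1.
v0 (15-18) vs v1..v2: overlaps v2 -> 1
v1 (12-13) vs v2: overlaps none -> 0
Total overlapping pairs = 1 + 0 = 1

1


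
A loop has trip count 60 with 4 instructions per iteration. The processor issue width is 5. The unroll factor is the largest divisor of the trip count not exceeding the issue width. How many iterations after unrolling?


Largest divisor of 60 <= 5 is 5
New iterations = 60 / 5 = 12

12


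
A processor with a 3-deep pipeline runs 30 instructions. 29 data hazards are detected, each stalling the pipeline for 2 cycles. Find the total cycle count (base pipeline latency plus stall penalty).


Base cycles = 3 + 30 - 1 = 32
Total stalls = 29 * 2 = 58
Total = 32 + 58 = 90

90


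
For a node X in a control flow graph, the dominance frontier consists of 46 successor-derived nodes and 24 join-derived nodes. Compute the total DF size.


DF(X) = direct successor contributions + join point contributions
= 46 + 24 = 70

70


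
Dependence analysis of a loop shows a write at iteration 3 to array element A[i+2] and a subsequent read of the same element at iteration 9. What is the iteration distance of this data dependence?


Distance = read iteration - write iteration
= 9 - 3 = 6

6


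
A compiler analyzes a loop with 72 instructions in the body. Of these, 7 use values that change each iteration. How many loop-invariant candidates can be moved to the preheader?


Invariant candidates = total - loop-dependent
= 72 - 7 = 65

65


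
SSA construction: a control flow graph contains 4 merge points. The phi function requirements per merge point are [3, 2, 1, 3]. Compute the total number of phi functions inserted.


Total phi functions = sum of phi functions at each join node
= 3 + 2 + 1 + 3 = 9

9


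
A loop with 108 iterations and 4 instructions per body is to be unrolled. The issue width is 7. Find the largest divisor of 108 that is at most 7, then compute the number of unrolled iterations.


Largest divisor of 108 <= 7 is 6
New iterations = 108 / 6 = 18

18


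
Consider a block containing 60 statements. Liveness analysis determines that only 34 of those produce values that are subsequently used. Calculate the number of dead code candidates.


Dead code = total statements - live definitions
= 60 - 34 = 26

26


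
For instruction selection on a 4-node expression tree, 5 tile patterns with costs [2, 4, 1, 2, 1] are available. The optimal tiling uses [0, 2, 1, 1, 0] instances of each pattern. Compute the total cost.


Total cost = sum(count_i * cost_i)
= 0*2 + 2*4 + 1*1 + 1*2 + 0*1
= 11

11


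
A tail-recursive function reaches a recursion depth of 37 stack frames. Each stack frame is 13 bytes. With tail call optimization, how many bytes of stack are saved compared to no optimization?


Without TCO: 37 * 13 = 481 bytes
With TCO: reuse 1 frame = 13 bytes
Savings = 481 - 13 = 468

468


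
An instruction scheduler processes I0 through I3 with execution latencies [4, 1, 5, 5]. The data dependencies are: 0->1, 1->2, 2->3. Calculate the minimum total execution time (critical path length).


Compute longest path through dependency graph: dist(Ik) = max over predecessors of dist + latency(Ik).
dist(I0) = latency 4 = 4
dist(I1) = dist(I0) + 1 = 4 + 1 = 5
dist(I2) = dist(I1) + 5 = 5 + 5 = 10
dist(I3) = dist(I2) + 5 = 10 + 5 = 15
Critical path = max dist = 15

15


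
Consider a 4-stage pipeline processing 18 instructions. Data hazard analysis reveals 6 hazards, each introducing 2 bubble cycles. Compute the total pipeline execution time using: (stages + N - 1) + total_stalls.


Base cycles = 4 + 18 - 1 = 21
Total stalls = 6 * 2 = 12
Total = 21 + 12 = 33

33


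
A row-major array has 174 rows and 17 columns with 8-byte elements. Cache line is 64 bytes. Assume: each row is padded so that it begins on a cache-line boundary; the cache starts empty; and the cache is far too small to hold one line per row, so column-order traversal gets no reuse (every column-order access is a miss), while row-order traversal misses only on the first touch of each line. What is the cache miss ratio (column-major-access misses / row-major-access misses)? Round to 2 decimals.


Each row occupies 17 * 8 = 136 bytes and starts on a line boundary, so it spans ceil(136 / 64) = 3 cache lines.
Row-major traversal misses (one per line touched): 174 * ceil(17 * 8 / 64) = 522
Column-major traversal misses (no reuse, every access misses): 174 * 17 = 2958
Ratio = 2958 / 522 = 5.67

5.67


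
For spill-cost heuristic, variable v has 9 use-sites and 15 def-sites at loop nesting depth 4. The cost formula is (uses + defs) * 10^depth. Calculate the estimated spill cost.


uses + defs = 9 + 15 = 24
10^4 = 10000
Spill cost = 24 * 10000 = 240000

240000


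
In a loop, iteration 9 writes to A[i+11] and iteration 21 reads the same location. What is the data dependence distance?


Distance = read iteration - write iteration
= 21 - 9 = 12

12


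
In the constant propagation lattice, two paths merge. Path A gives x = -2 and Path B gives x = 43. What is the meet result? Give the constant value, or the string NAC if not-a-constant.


Meet operation: if both paths give the same constant, result is that constant; if they differ, result is NAC (not-a-constant).
Path A: -2, Path B: 43 -> differ
Result: not-a-constant -> NAC

NAC


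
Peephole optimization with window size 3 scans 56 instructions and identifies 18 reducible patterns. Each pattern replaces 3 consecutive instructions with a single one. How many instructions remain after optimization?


Each match removes 2 instructions.
Total removed = 18 * 2 = 36
Remaining = 56 - 36 = 20

20


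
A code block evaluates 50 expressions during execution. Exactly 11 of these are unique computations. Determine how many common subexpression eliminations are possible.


CSE count = total expressions - unique expressions
= 50 - 11 = 39

39


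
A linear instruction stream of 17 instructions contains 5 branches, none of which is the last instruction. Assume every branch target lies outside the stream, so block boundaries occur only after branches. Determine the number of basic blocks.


With no in-sequence branch targets, the leaders are the first instruction plus the instruction after each branch.
Number of basic blocks = branches + 1
= 5 + 1 = 6

6


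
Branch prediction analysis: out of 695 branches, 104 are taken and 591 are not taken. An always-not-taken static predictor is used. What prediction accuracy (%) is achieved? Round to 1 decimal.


Predictor: always-not-taken
Correct predictions = 591
Accuracy = 591 / 695 * 100 = 85.0%

85.0


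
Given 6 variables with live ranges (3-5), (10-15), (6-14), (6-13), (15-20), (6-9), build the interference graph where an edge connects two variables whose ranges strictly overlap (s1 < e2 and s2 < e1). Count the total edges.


Check all pairs for overlapping intervals.
Two intervals (s1,e1) and (s2,e2) overlap if s1 < e2 and s2 < e1.
v0 (3-5) vs v1..v5: overlaps none -> 0
v1 (10-15) vs v2..v5: overlaps v2, v3 -> 2
v2 (6-14) vs v3..v5: overlaps v3, v5 -> 2
v3 (6-13) vs v4..v5: overlaps v5 -> 1
v4 (15-20) vs v5: overlaps none -> 0
Total overlapping pairs = 0 + 2 + 2 + 1 + 0 = 5

5


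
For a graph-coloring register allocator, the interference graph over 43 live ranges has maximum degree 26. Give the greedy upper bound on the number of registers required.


Greedy coloring never needs more than (max_degree + 1) colors: when coloring a vertex, at most max_degree neighbors are already colored.
Upper bound = 26 + 1 = 27

27


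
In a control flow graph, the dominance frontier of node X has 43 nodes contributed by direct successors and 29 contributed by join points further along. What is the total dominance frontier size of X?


DF(X) = direct successor contributions + join point contributions
= 43 + 29 = 72

72


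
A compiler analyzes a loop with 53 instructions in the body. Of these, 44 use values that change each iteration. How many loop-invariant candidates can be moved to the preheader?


Invariant candidates = total - loop-dependent
= 53 - 44 = 9

9


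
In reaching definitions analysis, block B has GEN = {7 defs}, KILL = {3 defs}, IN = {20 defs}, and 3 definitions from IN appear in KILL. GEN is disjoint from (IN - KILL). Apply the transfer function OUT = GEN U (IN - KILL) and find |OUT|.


IN - KILL: 20 - 3 = 17 surviving definitions
OUT = GEN + surviving = 7 + 17 = 24

24


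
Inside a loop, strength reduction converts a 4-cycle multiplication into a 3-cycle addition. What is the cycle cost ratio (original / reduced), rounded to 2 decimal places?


Ratio = mult_cost / add_cost = 4 / 3 = 1.33

1.33


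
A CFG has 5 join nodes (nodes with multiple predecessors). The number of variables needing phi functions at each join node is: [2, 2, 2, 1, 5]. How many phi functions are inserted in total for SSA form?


Total phi functions = sum of phi functions at each join node
= 2 + 2 + 2 + 1 + 5 = 12

12


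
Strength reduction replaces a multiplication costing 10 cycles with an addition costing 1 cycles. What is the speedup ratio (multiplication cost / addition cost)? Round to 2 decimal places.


Ratio = mult_cost / add_cost = 10 / 1 = 10.0

10.0


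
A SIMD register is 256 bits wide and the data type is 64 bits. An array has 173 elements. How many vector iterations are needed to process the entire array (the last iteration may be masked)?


Width = 256 / 64 = 4 elements per vector op
Iterations = ceil(173 / 4) = 44

44


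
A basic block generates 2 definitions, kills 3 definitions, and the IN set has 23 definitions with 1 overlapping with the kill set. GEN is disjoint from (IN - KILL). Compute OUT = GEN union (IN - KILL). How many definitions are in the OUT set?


IN - KILL: 23 - 1 = 22 surviving definitions
OUT = GEN + surviving = 2 + 22 = 24

24


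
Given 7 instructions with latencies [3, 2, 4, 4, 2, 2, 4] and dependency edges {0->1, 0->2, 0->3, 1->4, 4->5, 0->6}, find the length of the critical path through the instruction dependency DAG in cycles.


Compute longest path through dependency graph: dist(Ik) = max over predecessors of dist + latency(Ik).
dist(I0) = latency 3 = 3
dist(I1) = dist(I0) + 2 = 3 + 2 = 5
dist(I2) = dist(I0) + 4 = 3 + 4 = 7
dist(I3) = dist(I0) + 4 = 3 + 4 = 7
dist(I4) = dist(I1) + 2 = 5 + 2 = 7
dist(I5) = dist(I4) + 2 = 7 + 2 = 9
dist(I6) = dist(I0) + 4 = 3 + 4 = 7
Critical path = max dist = 9

9


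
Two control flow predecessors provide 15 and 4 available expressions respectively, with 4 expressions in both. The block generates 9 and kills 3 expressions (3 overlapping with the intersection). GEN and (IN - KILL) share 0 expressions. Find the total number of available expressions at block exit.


IN = intersection of predecessors = 4
IN - KILL = 4 - 3 = 1
|OUT| = |GEN| + |IN - KILL| - |GEN ∩ (IN - KILL)| = 9 + 1 - 0 = 10

10


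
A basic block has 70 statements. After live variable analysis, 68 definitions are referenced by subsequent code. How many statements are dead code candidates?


Dead code = total statements - live definitions
= 70 - 68 = 2

2


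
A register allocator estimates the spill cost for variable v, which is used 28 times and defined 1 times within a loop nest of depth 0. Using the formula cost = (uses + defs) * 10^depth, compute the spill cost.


uses + defs = 28 + 1 = 29
10^0 = 1
Spill cost = 29 * 1 = 29

29


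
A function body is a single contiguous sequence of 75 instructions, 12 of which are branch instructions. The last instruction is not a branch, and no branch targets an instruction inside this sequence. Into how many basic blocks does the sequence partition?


With no in-sequence branch targets, the leaders are the first instruction plus the instruction after each branch.
Number of basic blocks = branches + 1
= 12 + 1 = 13

13


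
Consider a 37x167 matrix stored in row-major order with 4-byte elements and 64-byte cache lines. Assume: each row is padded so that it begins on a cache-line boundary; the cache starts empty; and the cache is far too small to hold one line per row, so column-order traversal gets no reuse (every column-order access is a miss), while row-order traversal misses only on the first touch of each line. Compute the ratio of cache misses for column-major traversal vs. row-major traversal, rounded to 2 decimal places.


Each row occupies 167 * 4 = 668 bytes and starts on a line boundary, so it spans ceil(668 / 64) = 11 cache lines.
Row-major traversal misses (one per line touched): 37 * ceil(167 * 4 / 64) = 407
Column-major traversal misses (no reuse, every access misses): 37 * 167 = 6179
Ratio = 6179 / 407 = 15.18

15.18


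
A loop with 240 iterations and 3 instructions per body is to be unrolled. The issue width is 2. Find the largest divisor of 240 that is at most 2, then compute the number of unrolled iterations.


Largest divisor of 240 <= 2 is 2
New iterations = 240 / 2 = 120

120


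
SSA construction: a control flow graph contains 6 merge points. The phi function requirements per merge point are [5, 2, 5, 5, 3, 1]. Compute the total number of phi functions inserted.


Total phi functions = sum of phi functions at each join node
= 5 + 2 + 5 + 5 + 3 + 1 = 21

21


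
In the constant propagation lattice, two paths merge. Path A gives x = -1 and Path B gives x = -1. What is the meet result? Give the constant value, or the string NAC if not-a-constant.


Meet operation: if both paths give the same constant, result is that constant; if they differ, result is NAC (not-a-constant).
Path A: -1, Path B: -1 -> equal
Result: constant -> -1

-1


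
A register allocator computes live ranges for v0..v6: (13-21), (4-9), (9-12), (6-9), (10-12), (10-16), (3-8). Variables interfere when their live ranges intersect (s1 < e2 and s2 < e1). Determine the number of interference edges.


Check all pairs for overlapping intervals.
Two intervals (s1,e1) and (s2,e2) overlap if s1 < e2 and s2 < e1.
v0 (13-21) vs v1..v6: overlaps v5 -> 1
v1 (4-9) vs v2..v6: overlaps v3, v6 -> 2
v2 (9-12) vs v3..v6: overlaps v4, v5 -> 2
v3 (6-9) vs v4..v6: overlaps v6 -> 1
v4 (10-12) vs v5..v6: overlaps v5 -> 1
v5 (10-16) vs v6: overlaps none -> 0
Total overlapping pairs = 1 + 2 + 2 + 1 + 1 + 0 = 7

7


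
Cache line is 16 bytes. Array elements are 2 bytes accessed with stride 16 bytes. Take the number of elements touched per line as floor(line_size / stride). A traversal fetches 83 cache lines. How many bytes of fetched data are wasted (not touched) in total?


Elements per line = floor(16 / 16) = 1
Bytes used per line = 1 * 2 = 2
Wasted per line = 16 - 2 = 14
Total wasted = 14 * 83 = 1162

1162


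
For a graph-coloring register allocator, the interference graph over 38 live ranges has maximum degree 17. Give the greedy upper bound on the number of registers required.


Greedy coloring never needs more than (max_degree + 1) colors: when coloring a vertex, at most max_degree neighbors are already colored.
Upper bound = 17 + 1 = 18

18


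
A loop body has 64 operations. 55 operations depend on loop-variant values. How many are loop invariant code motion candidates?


Invariant candidates = total - loop-dependent
= 64 - 55 = 9

9


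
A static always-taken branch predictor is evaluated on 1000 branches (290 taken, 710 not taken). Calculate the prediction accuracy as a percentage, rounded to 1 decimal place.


Predictor: always-taken
Correct predictions = 290
Accuracy = 290 / 1000 * 100 = 29.0%

29.0


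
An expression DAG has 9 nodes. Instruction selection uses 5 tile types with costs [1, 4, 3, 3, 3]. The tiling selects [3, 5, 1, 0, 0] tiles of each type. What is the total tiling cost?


Total cost = sum(count_i * cost_i)
= 3*1 + 5*4 + 1*3 + 0*3 + 0*3
= 26

26


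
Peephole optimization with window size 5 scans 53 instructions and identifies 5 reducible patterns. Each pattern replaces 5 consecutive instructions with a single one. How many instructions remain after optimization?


Each match removes 4 instructions.
Total removed = 5 * 4 = 20
Remaining = 53 - 20 = 33

33


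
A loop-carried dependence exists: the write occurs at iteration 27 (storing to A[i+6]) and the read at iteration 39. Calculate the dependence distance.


Distance = read iteration - write iteration
= 39 - 27 = 12

12


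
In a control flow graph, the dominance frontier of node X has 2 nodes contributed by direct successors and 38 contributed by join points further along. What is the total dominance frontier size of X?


DF(X) = direct successor contributions + join point contributions
= 2 + 38 = 40

40


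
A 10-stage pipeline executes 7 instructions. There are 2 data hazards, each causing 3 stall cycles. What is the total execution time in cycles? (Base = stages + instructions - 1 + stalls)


Base cycles = 10 + 7 - 1 = 16
Total stalls = 2 * 3 = 6
Total = 16 + 6 = 22

22


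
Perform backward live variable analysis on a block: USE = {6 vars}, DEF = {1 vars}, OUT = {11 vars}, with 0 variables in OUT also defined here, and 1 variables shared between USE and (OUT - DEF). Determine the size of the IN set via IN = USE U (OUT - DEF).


OUT - DEF: 11 - 0 = 11
|IN| = |USE| + |OUT - DEF| - |USE ∩ (OUT - DEF)| = 6 + 11 - 1 = 16

16


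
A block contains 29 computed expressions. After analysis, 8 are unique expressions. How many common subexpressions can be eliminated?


CSE count = total expressions - unique expressions
= 29 - 8 = 21

21


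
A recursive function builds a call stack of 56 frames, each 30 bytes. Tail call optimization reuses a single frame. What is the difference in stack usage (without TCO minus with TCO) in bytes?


Without TCO: 56 * 30 = 1680 bytes
With TCO: reuse 1 frame = 30 bytes
Savings = 1680 - 30 = 1650

1650


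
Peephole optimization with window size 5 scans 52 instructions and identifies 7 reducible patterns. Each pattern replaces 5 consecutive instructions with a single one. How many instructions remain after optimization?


Each match removes 4 instructions.
Total removed = 7 * 4 = 28
Remaining = 52 - 28 = 24

24


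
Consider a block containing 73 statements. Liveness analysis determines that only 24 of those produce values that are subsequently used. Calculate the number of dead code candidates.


Dead code = total statements - live definitions
= 73 - 24 = 49

49


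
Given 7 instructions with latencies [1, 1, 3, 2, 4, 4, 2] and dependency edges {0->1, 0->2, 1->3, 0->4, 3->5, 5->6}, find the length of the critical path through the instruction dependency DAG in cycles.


Compute longest path through dependency graph: dist(Ik) = max over predecessors of dist + latency(Ik).
dist(I0) = latency 1 = 1
dist(I1) = dist(I0) + 1 = 1 + 1 = 2
dist(I2) = dist(I0) + 3 = 1 + 3 = 4
dist(I3) = dist(I1) + 2 = 2 + 2 = 4
dist(I4) = dist(I0) + 4 = 1 + 4 = 5
dist(I5) = dist(I3) + 4 = 4 + 4 = 8
dist(I6) = dist(I5) + 2 = 8 + 2 = 10
Critical path = max dist = 10

10


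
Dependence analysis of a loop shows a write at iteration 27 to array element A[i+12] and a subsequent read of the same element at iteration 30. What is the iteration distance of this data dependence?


Distance = read iteration - write iteration
= 30 - 27 = 3

3
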